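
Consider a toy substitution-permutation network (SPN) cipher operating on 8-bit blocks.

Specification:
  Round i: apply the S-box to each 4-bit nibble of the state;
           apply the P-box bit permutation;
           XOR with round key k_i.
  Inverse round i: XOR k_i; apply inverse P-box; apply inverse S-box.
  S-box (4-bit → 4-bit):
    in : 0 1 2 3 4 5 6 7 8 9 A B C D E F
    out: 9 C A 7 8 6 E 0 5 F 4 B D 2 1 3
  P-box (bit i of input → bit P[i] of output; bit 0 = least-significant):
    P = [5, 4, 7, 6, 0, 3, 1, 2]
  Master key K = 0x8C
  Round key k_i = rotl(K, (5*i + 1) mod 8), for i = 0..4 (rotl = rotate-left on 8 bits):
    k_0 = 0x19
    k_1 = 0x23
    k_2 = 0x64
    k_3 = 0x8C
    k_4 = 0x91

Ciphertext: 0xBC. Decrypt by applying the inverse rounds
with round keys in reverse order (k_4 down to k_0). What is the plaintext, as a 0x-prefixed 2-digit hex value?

0x43

s_0 = ciphertext = 0xBC
s_1 = InvRound(s_0, k_4) = 0xBE
s_2 = InvRound(s_1, k_3) = 0xAF
s_3 = InvRound(s_2, k_2) = 0x31
s_4 = InvRound(s_3, k_1) = 0xAD
s_5 = InvRound(s_4, k_0) = 0x43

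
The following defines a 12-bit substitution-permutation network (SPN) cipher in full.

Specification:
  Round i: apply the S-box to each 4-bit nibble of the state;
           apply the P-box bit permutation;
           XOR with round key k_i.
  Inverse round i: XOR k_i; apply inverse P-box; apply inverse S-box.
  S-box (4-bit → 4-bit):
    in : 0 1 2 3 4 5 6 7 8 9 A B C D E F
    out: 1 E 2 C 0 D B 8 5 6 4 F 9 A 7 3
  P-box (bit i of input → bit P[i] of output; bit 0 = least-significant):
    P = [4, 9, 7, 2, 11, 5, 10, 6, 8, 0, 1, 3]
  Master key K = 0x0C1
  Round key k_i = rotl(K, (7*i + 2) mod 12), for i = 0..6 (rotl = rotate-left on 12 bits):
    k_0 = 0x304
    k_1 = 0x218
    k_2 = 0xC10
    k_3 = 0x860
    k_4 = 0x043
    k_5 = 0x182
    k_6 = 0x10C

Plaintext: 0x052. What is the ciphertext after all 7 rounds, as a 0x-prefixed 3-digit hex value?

s_0 = plaintext = 0x052
s_1 = Round(s_0, k_0) = 0xC44
s_2 = Round(s_1, k_1) = 0x310
s_3 = Round(s_2, k_2) = 0x86A
s_4 = Round(s_3, k_3) = 0x182
s_5 = Round(s_4, k_4) = 0xE48
s_6 = Round(s_5, k_5) = 0x011
s_7 = Round(s_6, k_6) = 0x6E8

0x6E8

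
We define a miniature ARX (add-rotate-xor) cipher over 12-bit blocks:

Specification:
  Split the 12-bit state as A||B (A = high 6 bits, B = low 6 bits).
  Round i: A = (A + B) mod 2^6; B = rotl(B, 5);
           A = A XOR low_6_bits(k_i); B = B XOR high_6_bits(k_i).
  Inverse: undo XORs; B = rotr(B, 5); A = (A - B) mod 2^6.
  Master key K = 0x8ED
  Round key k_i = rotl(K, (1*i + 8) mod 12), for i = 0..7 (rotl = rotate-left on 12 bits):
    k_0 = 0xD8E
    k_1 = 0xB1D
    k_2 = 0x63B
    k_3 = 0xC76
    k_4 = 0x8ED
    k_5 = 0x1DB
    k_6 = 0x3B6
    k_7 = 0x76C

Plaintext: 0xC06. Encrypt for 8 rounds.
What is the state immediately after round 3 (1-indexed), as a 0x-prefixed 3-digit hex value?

0xF53

s_0 = plaintext = 0xC06
s_1 = Round(s_0, k_0) = 0xE35
s_2 = Round(s_1, k_1) = 0xC16
s_3 = Round(s_2, k_2) = 0xF53
s_4 = Round(s_3, k_3) = 0x998
s_5 = Round(s_4, k_4) = 0x4EF
s_6 = Round(s_5, k_5) = 0x670
s_7 = Round(s_6, k_6) = 0xFD6
s_8 = Round(s_7, k_7) = 0xE56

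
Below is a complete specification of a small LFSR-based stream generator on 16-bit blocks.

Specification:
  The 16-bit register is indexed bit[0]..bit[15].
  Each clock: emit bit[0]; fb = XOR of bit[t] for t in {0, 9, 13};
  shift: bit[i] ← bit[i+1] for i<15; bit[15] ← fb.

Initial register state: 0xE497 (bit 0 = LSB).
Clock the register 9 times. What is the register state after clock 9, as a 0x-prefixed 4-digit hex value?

0x3972

reg_0 = 0xE497
clock 1: out=1, reg = 0x724B
clock 2: out=1, reg = 0xB925
clock 3: out=1, reg = 0x5C92
clock 4: out=0, reg = 0x2E49
clock 5: out=1, reg = 0x9724
clock 6: out=0, reg = 0xCB92
clock 7: out=0, reg = 0xE5C9
clock 8: out=1, reg = 0x72E4
clock 9: out=0, reg = 0x3972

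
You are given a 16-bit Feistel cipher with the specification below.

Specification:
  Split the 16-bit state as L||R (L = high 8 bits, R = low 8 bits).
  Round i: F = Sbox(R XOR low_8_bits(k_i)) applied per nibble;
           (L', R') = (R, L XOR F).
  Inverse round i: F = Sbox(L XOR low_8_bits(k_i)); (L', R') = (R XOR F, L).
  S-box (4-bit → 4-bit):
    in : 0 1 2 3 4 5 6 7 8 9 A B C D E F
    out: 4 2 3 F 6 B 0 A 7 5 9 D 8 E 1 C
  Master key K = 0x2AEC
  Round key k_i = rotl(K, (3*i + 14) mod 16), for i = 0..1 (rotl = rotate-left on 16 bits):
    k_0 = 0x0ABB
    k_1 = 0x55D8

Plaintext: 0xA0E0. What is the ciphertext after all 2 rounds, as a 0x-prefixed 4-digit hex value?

0x1D6B

s_0 = plaintext = 0xA0E0
s_1 = Round(s_0, k_0) = 0xE01D
s_2 = Round(s_1, k_1) = 0x1D6B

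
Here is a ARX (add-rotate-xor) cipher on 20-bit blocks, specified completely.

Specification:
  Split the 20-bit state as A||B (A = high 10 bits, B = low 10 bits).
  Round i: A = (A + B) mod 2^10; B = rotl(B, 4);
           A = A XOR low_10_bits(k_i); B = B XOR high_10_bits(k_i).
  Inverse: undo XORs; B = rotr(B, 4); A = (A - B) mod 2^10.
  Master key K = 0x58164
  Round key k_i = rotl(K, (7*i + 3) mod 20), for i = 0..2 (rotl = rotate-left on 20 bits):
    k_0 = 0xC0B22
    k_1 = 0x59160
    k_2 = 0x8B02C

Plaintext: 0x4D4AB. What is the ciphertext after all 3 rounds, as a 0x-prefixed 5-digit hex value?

s_0 = plaintext = 0x4D4AB
s_1 = Round(s_0, k_0) = 0xB09B0
s_2 = Round(s_1, k_1) = 0x44A62
s_3 = Round(s_2, k_2) = 0xD6005

0xD6005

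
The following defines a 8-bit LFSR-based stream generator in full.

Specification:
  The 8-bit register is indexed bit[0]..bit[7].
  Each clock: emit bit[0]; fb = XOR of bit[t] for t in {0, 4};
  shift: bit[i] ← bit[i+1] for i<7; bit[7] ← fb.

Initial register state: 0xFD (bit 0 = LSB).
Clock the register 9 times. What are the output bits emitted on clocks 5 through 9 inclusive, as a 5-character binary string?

reg_0 = 0xFD
clock 1: out=1, reg = 0x7E
clock 2: out=0, reg = 0xBF
clock 3: out=1, reg = 0x5F
clock 4: out=1, reg = 0x2F
clock 5: out=1, reg = 0x97
clock 6: out=1, reg = 0x4B
clock 7: out=1, reg = 0xA5
clock 8: out=1, reg = 0xD2
clock 9: out=0, reg = 0xE9

11110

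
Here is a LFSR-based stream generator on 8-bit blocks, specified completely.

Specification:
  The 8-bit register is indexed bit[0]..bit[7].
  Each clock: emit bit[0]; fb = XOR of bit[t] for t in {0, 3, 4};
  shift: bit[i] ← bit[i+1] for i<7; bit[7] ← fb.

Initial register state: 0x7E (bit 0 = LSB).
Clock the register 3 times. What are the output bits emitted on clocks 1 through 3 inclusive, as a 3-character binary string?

reg_0 = 0x7E
clock 1: out=0, reg = 0x3F
clock 2: out=1, reg = 0x9F
clock 3: out=1, reg = 0xCF

011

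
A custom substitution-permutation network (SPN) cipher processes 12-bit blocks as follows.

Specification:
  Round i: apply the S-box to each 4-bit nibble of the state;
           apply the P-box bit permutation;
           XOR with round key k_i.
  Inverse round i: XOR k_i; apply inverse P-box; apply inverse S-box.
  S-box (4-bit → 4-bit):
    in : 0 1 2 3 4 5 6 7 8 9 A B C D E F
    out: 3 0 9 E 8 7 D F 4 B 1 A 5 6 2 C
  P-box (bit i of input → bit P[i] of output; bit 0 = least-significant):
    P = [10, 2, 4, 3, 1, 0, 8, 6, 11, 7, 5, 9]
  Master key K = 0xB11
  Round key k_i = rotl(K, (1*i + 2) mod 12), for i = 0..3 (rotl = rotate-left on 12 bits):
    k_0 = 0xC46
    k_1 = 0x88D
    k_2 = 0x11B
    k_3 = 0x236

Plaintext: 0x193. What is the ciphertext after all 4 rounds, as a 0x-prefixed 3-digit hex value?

s_0 = plaintext = 0x193
s_1 = Round(s_0, k_0) = 0xC19
s_2 = Round(s_1, k_1) = 0x4A1
s_3 = Round(s_2, k_2) = 0x319
s_4 = Round(s_3, k_3) = 0x49A

0x49A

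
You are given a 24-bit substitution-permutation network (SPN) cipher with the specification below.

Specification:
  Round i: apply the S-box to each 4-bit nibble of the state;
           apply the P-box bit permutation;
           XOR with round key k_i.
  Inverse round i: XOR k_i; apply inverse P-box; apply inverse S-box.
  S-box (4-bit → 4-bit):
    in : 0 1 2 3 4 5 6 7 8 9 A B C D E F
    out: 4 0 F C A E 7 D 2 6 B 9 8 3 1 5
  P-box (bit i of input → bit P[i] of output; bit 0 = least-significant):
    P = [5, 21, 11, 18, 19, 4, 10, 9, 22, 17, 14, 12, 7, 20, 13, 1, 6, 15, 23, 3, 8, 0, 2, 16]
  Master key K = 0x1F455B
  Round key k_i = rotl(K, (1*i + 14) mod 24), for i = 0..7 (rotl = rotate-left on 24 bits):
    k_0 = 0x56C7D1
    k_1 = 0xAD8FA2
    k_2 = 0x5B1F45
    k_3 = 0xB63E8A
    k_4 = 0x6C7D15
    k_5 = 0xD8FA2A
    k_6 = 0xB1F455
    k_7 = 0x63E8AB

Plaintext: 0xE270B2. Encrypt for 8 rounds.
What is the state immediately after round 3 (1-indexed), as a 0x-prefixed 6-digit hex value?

s_0 = plaintext = 0xE270B2
s_1 = Round(s_0, k_0) = 0xFA2C3B
s_2 = Round(s_1, k_1) = 0xB9384C
s_3 = Round(s_2, k_2) = 0xDCBC57
s_4 = Round(s_3, k_3) = 0xB22131
s_5 = Round(s_4, k_4) = 0xFDDADF
s_6 = Round(s_5, k_5) = 0x8263DE
s_7 = Round(s_6, k_6) = 0x2904AC
s_8 = Round(s_7, k_7) = 0xEC5BBE

0xDCBC57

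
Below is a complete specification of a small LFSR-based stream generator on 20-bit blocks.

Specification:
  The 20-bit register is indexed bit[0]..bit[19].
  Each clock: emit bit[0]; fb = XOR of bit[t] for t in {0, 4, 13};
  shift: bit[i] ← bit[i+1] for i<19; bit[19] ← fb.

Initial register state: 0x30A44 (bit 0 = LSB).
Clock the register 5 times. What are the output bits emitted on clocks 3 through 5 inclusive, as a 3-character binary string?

reg_0 = 0x30A44
clock 1: out=0, reg = 0x18522
clock 2: out=0, reg = 0x0C291
clock 3: out=1, reg = 0x06148
clock 4: out=0, reg = 0x830A4
clock 5: out=0, reg = 0xC1852

100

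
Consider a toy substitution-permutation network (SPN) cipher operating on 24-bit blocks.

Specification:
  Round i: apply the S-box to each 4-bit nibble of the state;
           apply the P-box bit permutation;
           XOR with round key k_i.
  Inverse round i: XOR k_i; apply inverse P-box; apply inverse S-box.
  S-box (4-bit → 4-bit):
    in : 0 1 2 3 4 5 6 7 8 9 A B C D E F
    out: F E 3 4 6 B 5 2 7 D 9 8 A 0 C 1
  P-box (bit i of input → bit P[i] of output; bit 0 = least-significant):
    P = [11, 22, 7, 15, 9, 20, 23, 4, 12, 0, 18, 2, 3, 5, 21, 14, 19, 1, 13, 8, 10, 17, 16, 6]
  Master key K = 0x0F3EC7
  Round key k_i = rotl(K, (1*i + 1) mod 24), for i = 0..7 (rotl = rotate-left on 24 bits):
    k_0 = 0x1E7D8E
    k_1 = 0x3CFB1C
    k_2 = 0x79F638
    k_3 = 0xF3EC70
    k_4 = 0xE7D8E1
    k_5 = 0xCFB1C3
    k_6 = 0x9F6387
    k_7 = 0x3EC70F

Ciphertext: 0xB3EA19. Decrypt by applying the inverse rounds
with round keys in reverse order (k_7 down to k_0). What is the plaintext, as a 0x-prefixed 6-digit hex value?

s_0 = ciphertext = 0xB3EA19
s_1 = InvRound(s_0, k_7) = 0x60DEEF
s_2 = InvRound(s_1, k_6) = 0x098645
s_3 = InvRound(s_2, k_5) = 0x21D964
s_4 = InvRound(s_3, k_4) = 0x7BD134
s_5 = InvRound(s_4, k_3) = 0xA9DA3F
s_6 = InvRound(s_5, k_2) = 0xF4DC42
s_7 = InvRound(s_6, k_1) = 0xA0FB97
s_8 = InvRound(s_7, k_0) = 0x2F640B

0x2F640B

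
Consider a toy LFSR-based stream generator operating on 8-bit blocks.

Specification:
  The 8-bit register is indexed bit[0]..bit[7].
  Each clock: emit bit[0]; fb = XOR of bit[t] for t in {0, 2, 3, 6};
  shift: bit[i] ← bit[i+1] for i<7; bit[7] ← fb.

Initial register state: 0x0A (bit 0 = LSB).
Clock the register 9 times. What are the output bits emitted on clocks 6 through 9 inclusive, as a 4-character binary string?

reg_0 = 0x0A
clock 1: out=0, reg = 0x85
clock 2: out=1, reg = 0x42
clock 3: out=0, reg = 0xA1
clock 4: out=1, reg = 0xD0
clock 5: out=0, reg = 0xE8
clock 6: out=0, reg = 0x74
clock 7: out=0, reg = 0x3A
clock 8: out=0, reg = 0x9D
clock 9: out=1, reg = 0xCE

0001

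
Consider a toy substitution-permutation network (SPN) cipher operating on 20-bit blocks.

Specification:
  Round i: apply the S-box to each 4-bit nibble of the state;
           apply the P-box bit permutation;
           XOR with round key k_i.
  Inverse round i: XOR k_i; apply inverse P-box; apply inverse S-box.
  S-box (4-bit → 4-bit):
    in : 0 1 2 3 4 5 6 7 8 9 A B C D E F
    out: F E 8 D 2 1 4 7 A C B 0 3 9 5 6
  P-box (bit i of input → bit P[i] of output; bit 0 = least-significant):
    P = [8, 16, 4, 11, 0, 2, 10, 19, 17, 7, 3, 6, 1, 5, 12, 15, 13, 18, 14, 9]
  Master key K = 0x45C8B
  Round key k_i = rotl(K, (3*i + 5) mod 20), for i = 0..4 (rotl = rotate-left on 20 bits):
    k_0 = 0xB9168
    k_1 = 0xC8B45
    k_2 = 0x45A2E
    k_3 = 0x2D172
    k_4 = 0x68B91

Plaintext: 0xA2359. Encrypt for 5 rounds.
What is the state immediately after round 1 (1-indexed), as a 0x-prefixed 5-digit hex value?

s_0 = plaintext = 0xA2359
s_1 = Round(s_0, k_0) = 0xD3B31
s_2 = Round(s_1, k_1) = 0x53556
s_3 = Round(s_2, k_2) = 0x6EA3D
s_4 = Round(s_3, k_3) = 0x88CB1
s_5 = Round(s_4, k_4) = 0x10121

0xD3B31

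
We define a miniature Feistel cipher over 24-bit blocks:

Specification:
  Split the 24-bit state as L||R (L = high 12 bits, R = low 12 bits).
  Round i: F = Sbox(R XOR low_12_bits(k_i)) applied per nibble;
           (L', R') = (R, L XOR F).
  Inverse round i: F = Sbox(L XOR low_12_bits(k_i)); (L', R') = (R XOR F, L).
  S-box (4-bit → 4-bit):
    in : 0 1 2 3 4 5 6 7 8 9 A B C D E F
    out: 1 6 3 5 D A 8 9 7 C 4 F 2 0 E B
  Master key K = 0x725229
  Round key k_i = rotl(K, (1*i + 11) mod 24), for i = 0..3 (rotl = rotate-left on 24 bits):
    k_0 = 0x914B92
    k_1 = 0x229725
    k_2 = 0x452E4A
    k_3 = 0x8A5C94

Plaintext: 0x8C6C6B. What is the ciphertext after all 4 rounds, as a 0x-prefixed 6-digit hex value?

0x50E804

s_0 = plaintext = 0x8C6C6B
s_1 = Round(s_0, k_0) = 0xC6B17A
s_2 = Round(s_1, k_1) = 0x17A4C0
s_3 = Round(s_2, k_2) = 0x4C050E
s_4 = Round(s_3, k_3) = 0x50E804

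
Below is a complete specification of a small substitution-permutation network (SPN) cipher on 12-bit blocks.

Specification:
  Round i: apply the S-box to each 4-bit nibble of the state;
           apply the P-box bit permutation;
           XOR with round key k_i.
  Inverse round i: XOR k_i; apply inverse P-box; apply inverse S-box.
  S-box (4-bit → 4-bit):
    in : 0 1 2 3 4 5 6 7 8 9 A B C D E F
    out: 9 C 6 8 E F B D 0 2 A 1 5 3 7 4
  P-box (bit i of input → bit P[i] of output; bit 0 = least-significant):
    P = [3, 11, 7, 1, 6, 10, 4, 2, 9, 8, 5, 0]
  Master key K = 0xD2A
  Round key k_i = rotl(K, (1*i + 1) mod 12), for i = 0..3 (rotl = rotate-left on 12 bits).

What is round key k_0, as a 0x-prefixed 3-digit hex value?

K = 0xD2A
k_0 = rotl(K, (1*0+1) mod 12) = rotl(K, 1) = 0xA55

0xA55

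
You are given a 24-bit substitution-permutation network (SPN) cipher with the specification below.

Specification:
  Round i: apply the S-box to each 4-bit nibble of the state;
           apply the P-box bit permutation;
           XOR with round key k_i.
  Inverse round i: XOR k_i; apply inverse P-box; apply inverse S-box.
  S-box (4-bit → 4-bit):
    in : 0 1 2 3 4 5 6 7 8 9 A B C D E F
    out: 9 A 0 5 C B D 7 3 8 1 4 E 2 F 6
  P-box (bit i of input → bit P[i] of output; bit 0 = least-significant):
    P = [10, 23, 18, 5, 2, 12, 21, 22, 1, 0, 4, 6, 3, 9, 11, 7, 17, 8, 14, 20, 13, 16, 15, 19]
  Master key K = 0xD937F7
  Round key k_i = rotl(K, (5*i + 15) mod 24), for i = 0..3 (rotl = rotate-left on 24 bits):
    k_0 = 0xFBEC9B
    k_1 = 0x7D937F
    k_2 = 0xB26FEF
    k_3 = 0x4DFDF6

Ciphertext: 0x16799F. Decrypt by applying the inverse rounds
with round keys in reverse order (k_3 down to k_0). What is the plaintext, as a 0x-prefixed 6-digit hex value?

0x4CC7DB

s_0 = ciphertext = 0x16799F
s_1 = InvRound(s_0, k_3) = 0xC0A190
s_2 = InvRound(s_1, k_2) = 0xB67E60
s_3 = InvRound(s_2, k_1) = 0xE73708
s_4 = InvRound(s_3, k_0) = 0x4CC7DB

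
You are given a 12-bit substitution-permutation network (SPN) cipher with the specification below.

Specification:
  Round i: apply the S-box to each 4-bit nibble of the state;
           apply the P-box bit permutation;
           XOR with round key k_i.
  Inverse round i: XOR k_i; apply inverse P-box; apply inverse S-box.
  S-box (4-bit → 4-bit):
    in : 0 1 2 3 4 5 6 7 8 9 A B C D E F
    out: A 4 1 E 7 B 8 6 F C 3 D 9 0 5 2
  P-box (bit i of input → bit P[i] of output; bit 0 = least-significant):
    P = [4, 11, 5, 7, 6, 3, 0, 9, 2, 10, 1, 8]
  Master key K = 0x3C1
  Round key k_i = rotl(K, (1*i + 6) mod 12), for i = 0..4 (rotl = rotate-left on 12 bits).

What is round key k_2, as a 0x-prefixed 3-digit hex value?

K = 0x3C1
k_0 = rotl(K, (1*0+6) mod 12) = rotl(K, 6) = 0x04F
k_1 = rotl(K, (1*1+6) mod 12) = rotl(K, 7) = 0x09E
k_2 = rotl(K, (1*2+6) mod 12) = rotl(K, 8) = 0x13C

0x13C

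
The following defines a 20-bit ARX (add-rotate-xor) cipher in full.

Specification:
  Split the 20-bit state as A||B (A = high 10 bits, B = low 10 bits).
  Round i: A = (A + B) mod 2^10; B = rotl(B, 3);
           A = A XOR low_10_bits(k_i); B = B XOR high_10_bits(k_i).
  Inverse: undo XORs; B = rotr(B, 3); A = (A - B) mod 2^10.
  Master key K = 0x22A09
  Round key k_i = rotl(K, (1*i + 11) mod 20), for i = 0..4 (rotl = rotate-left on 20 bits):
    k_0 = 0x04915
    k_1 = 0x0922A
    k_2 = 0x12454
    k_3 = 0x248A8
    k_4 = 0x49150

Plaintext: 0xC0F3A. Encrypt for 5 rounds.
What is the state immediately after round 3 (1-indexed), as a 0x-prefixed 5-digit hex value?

s_0 = plaintext = 0xC0F3A
s_1 = Round(s_0, k_0) = 0xCA1C4
s_2 = Round(s_1, k_1) = 0xB1A07
s_3 = Round(s_2, k_2) = 0x26475
s_4 = Round(s_3, k_3) = 0x69B3A
s_5 = Round(s_4, k_4) = 0x6C0F2

0x26475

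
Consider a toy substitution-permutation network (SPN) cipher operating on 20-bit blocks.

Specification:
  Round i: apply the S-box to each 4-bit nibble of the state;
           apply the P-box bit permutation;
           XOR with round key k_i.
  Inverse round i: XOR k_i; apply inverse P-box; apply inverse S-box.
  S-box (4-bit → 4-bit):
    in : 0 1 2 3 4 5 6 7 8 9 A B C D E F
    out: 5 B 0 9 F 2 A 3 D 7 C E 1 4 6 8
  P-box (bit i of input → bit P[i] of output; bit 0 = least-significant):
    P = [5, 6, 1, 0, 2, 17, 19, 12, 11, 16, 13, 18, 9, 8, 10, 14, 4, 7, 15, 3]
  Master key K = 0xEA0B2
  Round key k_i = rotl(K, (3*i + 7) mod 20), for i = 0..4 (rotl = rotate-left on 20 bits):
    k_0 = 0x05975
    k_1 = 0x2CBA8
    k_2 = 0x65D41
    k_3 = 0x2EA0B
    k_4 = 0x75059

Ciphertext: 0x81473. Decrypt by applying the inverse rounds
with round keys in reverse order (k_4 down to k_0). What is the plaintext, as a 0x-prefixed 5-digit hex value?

s_0 = ciphertext = 0x81473
s_1 = InvRound(s_0, k_4) = 0xFA6E0
s_2 = InvRound(s_1, k_3) = 0x6A1D4
s_3 = InvRound(s_2, k_2) = 0x9A03F
s_4 = InvRound(s_3, k_1) = 0x7199A
s_5 = InvRound(s_4, k_0) = 0x6F674

0x6F674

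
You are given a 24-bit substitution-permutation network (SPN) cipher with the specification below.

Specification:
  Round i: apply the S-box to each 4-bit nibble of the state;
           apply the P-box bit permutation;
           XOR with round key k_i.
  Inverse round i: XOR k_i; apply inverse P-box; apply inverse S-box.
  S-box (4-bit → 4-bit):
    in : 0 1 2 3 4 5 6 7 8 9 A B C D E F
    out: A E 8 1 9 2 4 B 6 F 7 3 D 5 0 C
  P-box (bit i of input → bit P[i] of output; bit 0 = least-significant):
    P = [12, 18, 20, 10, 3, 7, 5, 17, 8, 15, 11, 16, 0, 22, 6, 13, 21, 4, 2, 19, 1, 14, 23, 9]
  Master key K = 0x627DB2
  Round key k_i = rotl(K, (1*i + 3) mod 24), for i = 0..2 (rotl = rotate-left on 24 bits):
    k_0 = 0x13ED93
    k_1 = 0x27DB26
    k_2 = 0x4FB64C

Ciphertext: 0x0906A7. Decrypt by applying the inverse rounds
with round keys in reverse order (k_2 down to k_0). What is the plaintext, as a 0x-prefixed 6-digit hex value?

s_0 = ciphertext = 0x0906A7
s_1 = InvRound(s_0, k_2) = 0x3E959B
s_2 = InvRound(s_1, k_1) = 0x013FAF
s_3 = InvRound(s_2, k_0) = 0x08E5CD

0x08E5CD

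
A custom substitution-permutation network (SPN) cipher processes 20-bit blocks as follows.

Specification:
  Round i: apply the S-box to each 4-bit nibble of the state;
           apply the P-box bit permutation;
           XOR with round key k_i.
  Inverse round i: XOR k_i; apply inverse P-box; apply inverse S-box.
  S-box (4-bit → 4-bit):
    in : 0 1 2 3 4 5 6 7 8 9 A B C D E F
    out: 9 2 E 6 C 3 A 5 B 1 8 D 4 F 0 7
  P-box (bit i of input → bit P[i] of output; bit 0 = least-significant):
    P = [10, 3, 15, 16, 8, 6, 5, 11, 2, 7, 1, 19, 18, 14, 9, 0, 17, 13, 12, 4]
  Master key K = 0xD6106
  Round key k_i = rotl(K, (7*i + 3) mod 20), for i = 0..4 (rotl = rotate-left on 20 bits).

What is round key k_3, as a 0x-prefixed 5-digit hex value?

K = 0xD6106
k_0 = rotl(K, (7*0+3) mod 20) = rotl(K, 3) = 0xB0836
k_1 = rotl(K, (7*1+3) mod 20) = rotl(K, 10) = 0x41B58
k_2 = rotl(K, (7*2+3) mod 20) = rotl(K, 17) = 0xDAC20
k_3 = rotl(K, (7*3+3) mod 20) = rotl(K, 4) = 0x6106D

0x6106D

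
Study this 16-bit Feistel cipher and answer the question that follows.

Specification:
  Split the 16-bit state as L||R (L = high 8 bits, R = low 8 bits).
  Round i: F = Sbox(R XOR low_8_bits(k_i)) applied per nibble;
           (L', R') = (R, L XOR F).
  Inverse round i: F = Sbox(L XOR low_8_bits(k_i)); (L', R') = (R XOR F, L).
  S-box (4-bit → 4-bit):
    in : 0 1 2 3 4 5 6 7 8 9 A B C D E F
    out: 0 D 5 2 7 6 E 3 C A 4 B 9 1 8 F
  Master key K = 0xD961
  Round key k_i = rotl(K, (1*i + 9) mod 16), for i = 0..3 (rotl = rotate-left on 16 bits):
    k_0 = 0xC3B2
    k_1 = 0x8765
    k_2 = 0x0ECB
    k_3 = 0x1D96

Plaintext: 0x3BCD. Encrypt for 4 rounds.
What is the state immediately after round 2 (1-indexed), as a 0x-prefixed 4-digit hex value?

0x0420

s_0 = plaintext = 0x3BCD
s_1 = Round(s_0, k_0) = 0xCD04
s_2 = Round(s_1, k_1) = 0x0420
s_3 = Round(s_2, k_2) = 0x208F
s_4 = Round(s_3, k_3) = 0x8FFA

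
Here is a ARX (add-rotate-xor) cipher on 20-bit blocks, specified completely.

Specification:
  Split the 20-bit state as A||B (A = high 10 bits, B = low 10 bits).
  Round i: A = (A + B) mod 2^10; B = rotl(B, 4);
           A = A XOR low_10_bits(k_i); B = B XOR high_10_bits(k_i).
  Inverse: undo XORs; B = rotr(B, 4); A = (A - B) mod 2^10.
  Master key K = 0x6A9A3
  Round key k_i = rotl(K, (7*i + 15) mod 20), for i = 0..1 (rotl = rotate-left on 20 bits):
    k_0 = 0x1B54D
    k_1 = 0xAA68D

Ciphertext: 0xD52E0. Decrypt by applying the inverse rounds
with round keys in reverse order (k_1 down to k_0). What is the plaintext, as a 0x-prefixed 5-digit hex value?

0x1DA62

s_0 = ciphertext = 0xD52E0
s_1 = InvRound(s_0, k_1) = 0xE5644
s_2 = InvRound(s_1, k_0) = 0x1DA62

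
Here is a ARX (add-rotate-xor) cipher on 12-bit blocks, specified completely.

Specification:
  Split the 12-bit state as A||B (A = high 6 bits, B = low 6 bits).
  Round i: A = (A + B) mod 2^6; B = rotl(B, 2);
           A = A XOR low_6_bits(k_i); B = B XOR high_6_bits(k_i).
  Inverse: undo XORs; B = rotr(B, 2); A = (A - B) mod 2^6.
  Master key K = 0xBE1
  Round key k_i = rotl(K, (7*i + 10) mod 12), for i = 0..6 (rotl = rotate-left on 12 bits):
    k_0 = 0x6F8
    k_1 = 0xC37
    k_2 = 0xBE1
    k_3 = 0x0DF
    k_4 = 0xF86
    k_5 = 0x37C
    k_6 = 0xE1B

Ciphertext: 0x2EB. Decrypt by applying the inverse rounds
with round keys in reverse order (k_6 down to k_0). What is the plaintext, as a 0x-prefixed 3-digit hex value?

0x168

s_0 = ciphertext = 0x2EB
s_1 = InvRound(s_0, k_6) = 0x734
s_2 = InvRound(s_1, k_5) = 0x09E
s_3 = InvRound(s_2, k_4) = 0xF08
s_4 = InvRound(s_3, k_3) = 0xC72
s_5 = InvRound(s_4, k_2) = 0xE57
s_6 = InvRound(s_5, k_1) = 0x579
s_7 = InvRound(s_6, k_0) = 0x168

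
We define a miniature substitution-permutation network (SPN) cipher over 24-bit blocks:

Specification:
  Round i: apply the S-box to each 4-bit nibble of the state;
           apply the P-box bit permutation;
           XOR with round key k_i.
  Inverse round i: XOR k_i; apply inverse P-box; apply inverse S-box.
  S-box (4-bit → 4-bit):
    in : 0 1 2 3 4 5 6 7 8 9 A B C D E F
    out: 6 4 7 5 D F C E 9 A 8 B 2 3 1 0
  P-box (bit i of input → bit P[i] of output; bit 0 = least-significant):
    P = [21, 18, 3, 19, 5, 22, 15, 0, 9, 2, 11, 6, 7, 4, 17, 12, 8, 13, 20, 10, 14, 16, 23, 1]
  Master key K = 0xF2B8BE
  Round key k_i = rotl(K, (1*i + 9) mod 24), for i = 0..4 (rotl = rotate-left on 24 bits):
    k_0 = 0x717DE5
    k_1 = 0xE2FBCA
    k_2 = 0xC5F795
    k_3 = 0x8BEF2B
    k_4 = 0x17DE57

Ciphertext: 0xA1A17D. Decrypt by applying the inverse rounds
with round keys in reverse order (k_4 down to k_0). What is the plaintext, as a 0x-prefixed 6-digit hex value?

s_0 = ciphertext = 0xA1A17D
s_1 = InvRound(s_0, k_4) = 0x4563E2
s_2 = InvRound(s_1, k_3) = 0x1A3677
s_3 = InvRound(s_2, k_2) = 0x533A29
s_4 = InvRound(s_3, k_1) = 0x53EA4E
s_5 = InvRound(s_4, k_0) = 0xA84E43

0xA84E43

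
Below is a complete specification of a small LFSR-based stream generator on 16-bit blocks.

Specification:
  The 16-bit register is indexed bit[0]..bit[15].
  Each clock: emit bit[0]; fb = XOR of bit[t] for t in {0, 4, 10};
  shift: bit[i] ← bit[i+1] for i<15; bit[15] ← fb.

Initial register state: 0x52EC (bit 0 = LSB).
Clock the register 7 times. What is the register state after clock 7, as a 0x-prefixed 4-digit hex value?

0xACA5

reg_0 = 0x52EC
clock 1: out=0, reg = 0x2976
clock 2: out=0, reg = 0x94BB
clock 3: out=1, reg = 0xCA5D
clock 4: out=1, reg = 0x652E
clock 5: out=0, reg = 0xB297
clock 6: out=1, reg = 0x594B
clock 7: out=1, reg = 0xACA5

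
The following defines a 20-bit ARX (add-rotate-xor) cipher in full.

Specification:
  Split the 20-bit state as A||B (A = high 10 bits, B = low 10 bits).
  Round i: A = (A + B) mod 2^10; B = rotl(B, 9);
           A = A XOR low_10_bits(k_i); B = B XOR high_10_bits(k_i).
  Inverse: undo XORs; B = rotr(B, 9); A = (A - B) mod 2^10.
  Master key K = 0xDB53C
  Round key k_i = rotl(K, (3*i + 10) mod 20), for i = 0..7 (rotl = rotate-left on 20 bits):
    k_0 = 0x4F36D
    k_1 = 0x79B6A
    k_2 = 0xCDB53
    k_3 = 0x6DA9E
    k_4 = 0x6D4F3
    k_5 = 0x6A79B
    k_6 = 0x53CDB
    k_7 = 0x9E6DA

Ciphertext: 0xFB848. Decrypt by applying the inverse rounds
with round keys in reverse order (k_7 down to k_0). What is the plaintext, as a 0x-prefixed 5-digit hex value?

0x7F9E3

s_0 = ciphertext = 0xFB848
s_1 = InvRound(s_0, k_7) = 0x34463
s_2 = InvRound(s_1, k_6) = 0x6CA58
s_3 = InvRound(s_2, k_5) = 0x91BE3
s_4 = InvRound(s_3, k_4) = 0x820AD
s_5 = InvRound(s_4, k_3) = 0x98236
s_6 = InvRound(s_5, k_2) = 0xCCE00
s_7 = InvRound(s_6, k_1) = 0x233CD
s_8 = InvRound(s_7, k_0) = 0x7F9E3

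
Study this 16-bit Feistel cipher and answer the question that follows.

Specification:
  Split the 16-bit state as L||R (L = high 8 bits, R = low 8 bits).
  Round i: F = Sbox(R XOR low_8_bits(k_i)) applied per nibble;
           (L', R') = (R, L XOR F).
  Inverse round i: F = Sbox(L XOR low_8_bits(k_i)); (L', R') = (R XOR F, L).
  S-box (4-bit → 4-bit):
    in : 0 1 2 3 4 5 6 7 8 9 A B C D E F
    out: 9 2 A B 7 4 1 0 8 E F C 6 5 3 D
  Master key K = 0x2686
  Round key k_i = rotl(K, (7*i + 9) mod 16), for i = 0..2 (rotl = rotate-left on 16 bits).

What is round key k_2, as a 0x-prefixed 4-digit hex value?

0x4313

K = 0x2686
k_0 = rotl(K, (7*0+9) mod 16) = rotl(K, 9) = 0x0C4D
k_1 = rotl(K, (7*1+9) mod 16) = rotl(K, 0) = 0x2686
k_2 = rotl(K, (7*2+9) mod 16) = rotl(K, 7) = 0x4313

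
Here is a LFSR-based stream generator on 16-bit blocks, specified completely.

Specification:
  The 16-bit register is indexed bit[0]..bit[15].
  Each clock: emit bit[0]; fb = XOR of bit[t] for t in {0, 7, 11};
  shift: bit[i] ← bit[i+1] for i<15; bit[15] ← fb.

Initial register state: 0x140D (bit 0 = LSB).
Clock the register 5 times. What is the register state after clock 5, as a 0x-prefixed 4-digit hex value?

0x38A0

reg_0 = 0x140D
clock 1: out=1, reg = 0x8A06
clock 2: out=0, reg = 0xC503
clock 3: out=1, reg = 0xE281
clock 4: out=1, reg = 0x7140
clock 5: out=0, reg = 0x38A0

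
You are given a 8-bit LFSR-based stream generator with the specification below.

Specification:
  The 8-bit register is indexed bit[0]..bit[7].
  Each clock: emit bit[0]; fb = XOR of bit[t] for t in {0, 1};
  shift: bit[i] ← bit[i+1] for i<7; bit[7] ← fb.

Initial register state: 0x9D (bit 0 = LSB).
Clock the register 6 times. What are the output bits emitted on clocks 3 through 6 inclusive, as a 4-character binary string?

reg_0 = 0x9D
clock 1: out=1, reg = 0xCE
clock 2: out=0, reg = 0xE7
clock 3: out=1, reg = 0x73
clock 4: out=1, reg = 0x39
clock 5: out=1, reg = 0x9C
clock 6: out=0, reg = 0x4E

1110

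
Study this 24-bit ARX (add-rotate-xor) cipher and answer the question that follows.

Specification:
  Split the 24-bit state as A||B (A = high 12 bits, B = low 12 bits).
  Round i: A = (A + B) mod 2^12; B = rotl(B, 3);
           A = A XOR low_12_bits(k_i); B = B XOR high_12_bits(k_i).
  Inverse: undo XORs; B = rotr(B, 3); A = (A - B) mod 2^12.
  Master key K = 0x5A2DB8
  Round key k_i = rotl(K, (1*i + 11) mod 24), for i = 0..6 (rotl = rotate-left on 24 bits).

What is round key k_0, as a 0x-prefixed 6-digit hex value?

0x6DC2D1

K = 0x5A2DB8
k_0 = rotl(K, (1*0+11) mod 24) = rotl(K, 11) = 0x6DC2D1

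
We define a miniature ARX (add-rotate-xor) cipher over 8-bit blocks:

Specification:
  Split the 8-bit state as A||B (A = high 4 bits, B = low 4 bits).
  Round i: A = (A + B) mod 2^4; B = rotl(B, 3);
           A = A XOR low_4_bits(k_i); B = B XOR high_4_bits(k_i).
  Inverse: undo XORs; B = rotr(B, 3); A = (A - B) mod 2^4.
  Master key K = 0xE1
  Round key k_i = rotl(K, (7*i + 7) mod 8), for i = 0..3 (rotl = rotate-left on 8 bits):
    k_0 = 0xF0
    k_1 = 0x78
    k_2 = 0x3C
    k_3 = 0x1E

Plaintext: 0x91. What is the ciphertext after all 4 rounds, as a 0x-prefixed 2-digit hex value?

s_0 = plaintext = 0x91
s_1 = Round(s_0, k_0) = 0xA7
s_2 = Round(s_1, k_1) = 0x9C
s_3 = Round(s_2, k_2) = 0x95
s_4 = Round(s_3, k_3) = 0x0B

0x0B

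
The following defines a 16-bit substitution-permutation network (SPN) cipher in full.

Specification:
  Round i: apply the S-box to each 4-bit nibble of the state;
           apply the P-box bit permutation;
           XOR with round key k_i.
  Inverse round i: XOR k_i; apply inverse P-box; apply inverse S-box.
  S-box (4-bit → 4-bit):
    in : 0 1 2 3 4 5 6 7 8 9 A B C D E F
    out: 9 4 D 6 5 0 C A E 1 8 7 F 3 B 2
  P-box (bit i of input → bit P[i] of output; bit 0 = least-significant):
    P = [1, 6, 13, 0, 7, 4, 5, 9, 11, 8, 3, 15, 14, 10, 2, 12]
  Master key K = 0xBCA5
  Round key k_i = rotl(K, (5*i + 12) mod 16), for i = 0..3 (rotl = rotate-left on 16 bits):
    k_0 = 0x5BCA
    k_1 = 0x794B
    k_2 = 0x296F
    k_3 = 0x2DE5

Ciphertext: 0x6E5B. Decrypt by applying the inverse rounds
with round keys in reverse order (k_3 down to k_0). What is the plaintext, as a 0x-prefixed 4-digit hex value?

s_0 = ciphertext = 0x6E5B
s_1 = InvRound(s_0, k_3) = 0x43C9
s_2 = InvRound(s_1, k_2) = 0x4924
s_3 = InvRound(s_2, k_1) = 0x611C
s_4 = InvRound(s_3, k_0) = 0x69EB

0x69EB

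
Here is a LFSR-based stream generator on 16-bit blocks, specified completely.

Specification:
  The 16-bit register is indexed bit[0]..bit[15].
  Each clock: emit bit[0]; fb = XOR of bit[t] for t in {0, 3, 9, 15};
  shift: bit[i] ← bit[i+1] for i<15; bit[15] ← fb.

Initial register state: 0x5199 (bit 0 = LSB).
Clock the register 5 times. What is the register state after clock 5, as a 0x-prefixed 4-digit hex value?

0xF28C

reg_0 = 0x5199
clock 1: out=1, reg = 0x28CC
clock 2: out=0, reg = 0x9466
clock 3: out=0, reg = 0xCA33
clock 4: out=1, reg = 0xE519
clock 5: out=1, reg = 0xF28C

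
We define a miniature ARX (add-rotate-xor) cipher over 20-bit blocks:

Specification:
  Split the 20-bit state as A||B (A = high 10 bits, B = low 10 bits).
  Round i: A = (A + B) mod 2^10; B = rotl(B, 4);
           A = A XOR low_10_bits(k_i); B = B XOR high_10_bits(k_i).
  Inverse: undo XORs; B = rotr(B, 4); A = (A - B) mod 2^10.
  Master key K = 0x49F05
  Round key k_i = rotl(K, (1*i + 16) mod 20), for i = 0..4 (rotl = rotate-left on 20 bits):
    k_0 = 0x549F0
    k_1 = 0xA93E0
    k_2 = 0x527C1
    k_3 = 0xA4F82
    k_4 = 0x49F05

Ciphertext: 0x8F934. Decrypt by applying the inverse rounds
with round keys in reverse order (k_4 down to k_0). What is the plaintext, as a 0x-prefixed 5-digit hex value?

s_0 = ciphertext = 0x8F934
s_1 = InvRound(s_0, k_4) = 0x1E8C1
s_2 = InvRound(s_1, k_3) = 0xD4CA5
s_3 = InvRound(s_2, k_2) = 0x5D31E
s_4 = InvRound(s_3, k_1) = 0xFE69B
s_5 = InvRound(s_4, k_0) = 0xE367C

0xE367C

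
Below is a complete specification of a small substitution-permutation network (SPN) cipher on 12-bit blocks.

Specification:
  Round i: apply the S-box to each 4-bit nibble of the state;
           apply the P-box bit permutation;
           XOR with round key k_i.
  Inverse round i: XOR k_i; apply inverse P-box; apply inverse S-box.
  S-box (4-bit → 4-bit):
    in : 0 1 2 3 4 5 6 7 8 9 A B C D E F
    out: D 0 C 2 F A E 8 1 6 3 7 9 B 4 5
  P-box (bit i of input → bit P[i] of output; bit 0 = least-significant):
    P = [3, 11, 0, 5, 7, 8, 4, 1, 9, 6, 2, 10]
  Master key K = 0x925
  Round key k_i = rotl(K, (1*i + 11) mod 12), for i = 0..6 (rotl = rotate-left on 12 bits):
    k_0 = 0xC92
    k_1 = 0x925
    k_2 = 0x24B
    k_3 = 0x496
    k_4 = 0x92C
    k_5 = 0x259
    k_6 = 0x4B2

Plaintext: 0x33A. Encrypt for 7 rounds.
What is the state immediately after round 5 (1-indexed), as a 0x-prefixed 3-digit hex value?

s_0 = plaintext = 0x33A
s_1 = Round(s_0, k_0) = 0x5DA
s_2 = Round(s_1, k_1) = 0x4EF
s_3 = Round(s_2, k_2) = 0x416
s_4 = Round(s_3, k_3) = 0xAF3
s_5 = Round(s_4, k_4) = 0x3FC
s_6 = Round(s_5, k_5) = 0x2A1
s_7 = Round(s_6, k_6) = 0x136

0x3FC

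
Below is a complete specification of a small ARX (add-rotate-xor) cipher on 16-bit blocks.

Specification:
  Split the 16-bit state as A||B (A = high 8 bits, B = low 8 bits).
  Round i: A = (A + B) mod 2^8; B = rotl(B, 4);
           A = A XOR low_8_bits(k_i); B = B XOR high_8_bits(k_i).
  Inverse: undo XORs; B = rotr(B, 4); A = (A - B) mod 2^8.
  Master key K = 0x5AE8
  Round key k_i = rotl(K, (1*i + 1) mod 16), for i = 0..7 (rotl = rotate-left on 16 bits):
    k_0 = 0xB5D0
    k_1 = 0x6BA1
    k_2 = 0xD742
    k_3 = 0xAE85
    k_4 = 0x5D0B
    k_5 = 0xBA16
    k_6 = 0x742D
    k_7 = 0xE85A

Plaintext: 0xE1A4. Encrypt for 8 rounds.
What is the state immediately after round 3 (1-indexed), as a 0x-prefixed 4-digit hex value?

0xCB9E

s_0 = plaintext = 0xE1A4
s_1 = Round(s_0, k_0) = 0x55FF
s_2 = Round(s_1, k_1) = 0xF594
s_3 = Round(s_2, k_2) = 0xCB9E
s_4 = Round(s_3, k_3) = 0xEC47
s_5 = Round(s_4, k_4) = 0x3829
s_6 = Round(s_5, k_5) = 0x7728
s_7 = Round(s_6, k_6) = 0xB2F6
s_8 = Round(s_7, k_7) = 0xF287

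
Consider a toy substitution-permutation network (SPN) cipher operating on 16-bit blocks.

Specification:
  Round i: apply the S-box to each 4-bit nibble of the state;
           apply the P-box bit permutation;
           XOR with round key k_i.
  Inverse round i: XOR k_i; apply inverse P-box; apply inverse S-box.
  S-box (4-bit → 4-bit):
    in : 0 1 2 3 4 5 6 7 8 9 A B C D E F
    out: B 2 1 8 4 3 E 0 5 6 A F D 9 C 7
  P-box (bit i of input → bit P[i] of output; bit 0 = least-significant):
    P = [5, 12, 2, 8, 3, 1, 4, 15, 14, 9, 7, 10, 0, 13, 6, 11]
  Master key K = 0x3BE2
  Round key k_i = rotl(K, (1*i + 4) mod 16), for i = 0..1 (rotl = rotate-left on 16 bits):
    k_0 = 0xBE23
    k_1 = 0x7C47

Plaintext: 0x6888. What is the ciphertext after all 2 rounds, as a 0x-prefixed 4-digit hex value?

s_0 = plaintext = 0x6888
s_1 = Round(s_0, k_0) = 0xD6DF
s_2 = Round(s_1, k_1) = 0xE2EA

0xE2EA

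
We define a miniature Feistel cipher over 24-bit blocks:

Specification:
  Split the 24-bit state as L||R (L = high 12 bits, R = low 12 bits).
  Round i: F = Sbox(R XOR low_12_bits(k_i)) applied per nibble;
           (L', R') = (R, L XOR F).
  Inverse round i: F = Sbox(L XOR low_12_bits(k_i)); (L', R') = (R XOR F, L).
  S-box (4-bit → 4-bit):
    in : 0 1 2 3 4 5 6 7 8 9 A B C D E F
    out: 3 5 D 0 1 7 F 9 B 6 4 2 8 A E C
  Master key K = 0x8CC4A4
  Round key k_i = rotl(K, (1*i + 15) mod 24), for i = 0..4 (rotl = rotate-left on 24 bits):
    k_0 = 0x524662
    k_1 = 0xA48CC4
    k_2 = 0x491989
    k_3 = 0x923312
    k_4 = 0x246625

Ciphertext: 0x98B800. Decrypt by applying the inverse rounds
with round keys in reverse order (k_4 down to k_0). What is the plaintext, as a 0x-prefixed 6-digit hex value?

s_0 = ciphertext = 0x98B800
s_1 = InvRound(s_0, k_4) = 0x44E98B
s_2 = InvRound(s_1, k_3) = 0x0F344E
s_3 = InvRound(s_2, k_2) = 0x2DA0F3
s_4 = InvRound(s_3, k_1) = 0xEAD2DA
s_5 = InvRound(s_4, k_0) = 0x956EAD

0x956EAD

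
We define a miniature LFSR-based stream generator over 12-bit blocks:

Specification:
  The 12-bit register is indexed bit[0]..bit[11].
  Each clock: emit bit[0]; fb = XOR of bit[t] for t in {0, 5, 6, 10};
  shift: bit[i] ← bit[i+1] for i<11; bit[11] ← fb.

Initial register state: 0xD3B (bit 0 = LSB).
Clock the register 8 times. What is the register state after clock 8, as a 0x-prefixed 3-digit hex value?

0x21D

reg_0 = 0xD3B
clock 1: out=1, reg = 0xE9D
clock 2: out=1, reg = 0x74E
clock 3: out=0, reg = 0x3A7
clock 4: out=1, reg = 0x1D3
clock 5: out=1, reg = 0x0E9
clock 6: out=1, reg = 0x874
clock 7: out=0, reg = 0x43A
clock 8: out=0, reg = 0x21D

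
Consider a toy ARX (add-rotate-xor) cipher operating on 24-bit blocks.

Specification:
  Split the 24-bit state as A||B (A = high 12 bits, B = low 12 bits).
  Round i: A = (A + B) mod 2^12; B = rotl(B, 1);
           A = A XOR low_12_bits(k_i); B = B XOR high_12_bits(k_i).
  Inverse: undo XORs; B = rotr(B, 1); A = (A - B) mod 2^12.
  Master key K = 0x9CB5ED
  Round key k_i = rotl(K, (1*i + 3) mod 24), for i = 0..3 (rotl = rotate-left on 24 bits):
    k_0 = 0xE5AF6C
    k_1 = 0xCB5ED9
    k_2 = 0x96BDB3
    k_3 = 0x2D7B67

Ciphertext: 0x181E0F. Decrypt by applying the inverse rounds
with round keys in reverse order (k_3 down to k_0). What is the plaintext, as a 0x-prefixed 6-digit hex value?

s_0 = ciphertext = 0x181E0F
s_1 = InvRound(s_0, k_3) = 0x47A66C
s_2 = InvRound(s_1, k_2) = 0xA46F83
s_3 = InvRound(s_2, k_1) = 0x30419B
s_4 = InvRound(s_3, k_0) = 0xC88FE0

0xC88FE0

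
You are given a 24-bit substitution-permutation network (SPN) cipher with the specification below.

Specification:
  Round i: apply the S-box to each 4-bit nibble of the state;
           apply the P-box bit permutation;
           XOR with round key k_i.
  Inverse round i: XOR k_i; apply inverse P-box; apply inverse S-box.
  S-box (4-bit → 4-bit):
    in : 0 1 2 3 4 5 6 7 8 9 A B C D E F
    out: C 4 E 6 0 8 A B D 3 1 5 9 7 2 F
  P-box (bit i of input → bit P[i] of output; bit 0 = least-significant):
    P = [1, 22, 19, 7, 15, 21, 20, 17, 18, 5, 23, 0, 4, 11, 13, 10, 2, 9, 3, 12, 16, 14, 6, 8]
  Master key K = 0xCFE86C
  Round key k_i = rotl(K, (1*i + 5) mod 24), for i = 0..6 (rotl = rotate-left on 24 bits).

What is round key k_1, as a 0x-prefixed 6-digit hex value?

K = 0xCFE86C
k_0 = rotl(K, (1*0+5) mod 24) = rotl(K, 5) = 0xFD0D99
k_1 = rotl(K, (1*1+5) mod 24) = rotl(K, 6) = 0xFA1B33

0xFA1B33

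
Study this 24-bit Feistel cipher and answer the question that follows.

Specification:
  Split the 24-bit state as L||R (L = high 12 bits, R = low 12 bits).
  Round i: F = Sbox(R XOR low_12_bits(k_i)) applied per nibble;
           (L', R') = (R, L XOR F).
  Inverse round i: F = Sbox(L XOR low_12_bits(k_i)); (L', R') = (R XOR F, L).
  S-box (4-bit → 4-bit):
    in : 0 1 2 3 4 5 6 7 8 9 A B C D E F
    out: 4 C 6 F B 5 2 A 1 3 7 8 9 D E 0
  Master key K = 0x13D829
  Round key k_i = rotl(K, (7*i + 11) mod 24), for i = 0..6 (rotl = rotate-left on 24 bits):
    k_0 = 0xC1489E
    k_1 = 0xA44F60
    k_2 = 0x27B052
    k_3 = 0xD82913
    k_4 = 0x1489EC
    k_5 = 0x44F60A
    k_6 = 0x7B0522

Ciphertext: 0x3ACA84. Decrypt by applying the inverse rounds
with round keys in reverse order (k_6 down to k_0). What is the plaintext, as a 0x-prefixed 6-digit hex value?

0x30429F

s_0 = ciphertext = 0x3ACA84
s_1 = InvRound(s_0, k_6) = 0x89A3AC
s_2 = InvRound(s_1, k_5) = 0xD9889A
s_3 = InvRound(s_2, k_4) = 0x331D98
s_4 = InvRound(s_3, k_3) = 0xAFE331
s_5 = InvRound(s_4, k_2) = 0x448AFE
s_6 = InvRound(s_5, k_1) = 0x29F448
s_7 = InvRound(s_6, k_0) = 0x30429F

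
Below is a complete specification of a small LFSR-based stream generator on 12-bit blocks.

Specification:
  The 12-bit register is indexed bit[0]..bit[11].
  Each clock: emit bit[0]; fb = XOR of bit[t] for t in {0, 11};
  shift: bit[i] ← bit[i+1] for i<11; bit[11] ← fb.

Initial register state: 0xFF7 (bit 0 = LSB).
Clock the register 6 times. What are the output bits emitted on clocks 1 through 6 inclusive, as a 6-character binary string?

111011

reg_0 = 0xFF7
clock 1: out=1, reg = 0x7FB
clock 2: out=1, reg = 0xBFD
clock 3: out=1, reg = 0x5FE
clock 4: out=0, reg = 0x2FF
clock 5: out=1, reg = 0x97F
clock 6: out=1, reg = 0x4BF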